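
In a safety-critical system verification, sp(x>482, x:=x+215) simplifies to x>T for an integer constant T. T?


Formula: sp(P, x:=E) = exists old_x. (x = E[old_x/x]) AND P[old_x/x] (old_x is the value of x before the assignment; eliminate old_x by solving x = E[old_x/x] for old_x)
Step 1: Precondition P: x>482, i.e. old_x > 482
Step 2: Assignment gives x = old_x + 215, so old_x = x - 215
Step 3: Substitute into P: x - 215 > 482
Step 4: Simplify: x > 482+215 = 697

697


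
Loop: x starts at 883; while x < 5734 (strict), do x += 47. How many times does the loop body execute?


Step 1: x goes from 883 toward 5734 by 47; the body runs while x<5734, so iterations = ceil((bound-start)/step)
Step 2: Distance=4851
Step 3: ceil(4851/47)=104

104


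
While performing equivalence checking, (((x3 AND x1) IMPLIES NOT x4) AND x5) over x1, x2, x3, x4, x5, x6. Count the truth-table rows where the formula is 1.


Formula: (((x3 AND x1) IMPLIES NOT x4) AND x5) over 6 vars (64 rows)
Evaluate each row (x1, x2, x3, x4, x5, x6 as bits, MSB first):
  row 0 [000000]: (((0 AND 0) IMPLIES NOT 0) AND 0) -> 0
  row 1 [000001]: (((0 AND 0) IMPLIES NOT 0) AND 0) -> 0
  row 2 [000010]: (((0 AND 0) IMPLIES NOT 0) AND 1) -> 1
  row 3 [000011]: (((0 AND 0) IMPLIES NOT 0) AND 1) -> 1
  row 4 [000100]: (((0 AND 0) IMPLIES NOT 1) AND 0) -> 0
  (every remaining row is evaluated the same way; all 64 results are listed next)
Full result column, 8 rows per line (x1,x2,x3 fixed per line; x4,x5,x6 runs 000..111 left to right):
  rows 0-7 [x1,x2,x3=000]: 00110011  (ones: 4)
  rows 8-15 [x1,x2,x3=001]: 00110011  (ones: 4)
  rows 16-23 [x1,x2,x3=010]: 00110011  (ones: 4)
  rows 24-31 [x1,x2,x3=011]: 00110011  (ones: 4)
  rows 32-39 [x1,x2,x3=100]: 00110011  (ones: 4)
  rows 40-47 [x1,x2,x3=101]: 00110000  (ones: 2)
  rows 48-55 [x1,x2,x3=110]: 00110011  (ones: 4)
  rows 56-63 [x1,x2,x3=111]: 00110000  (ones: 2)
Count of 1-rows = 4+4+4+4+4+2+4+2 = 28

28


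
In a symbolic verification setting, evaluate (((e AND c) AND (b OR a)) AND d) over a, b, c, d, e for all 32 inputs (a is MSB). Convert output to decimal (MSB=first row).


Formula: (((e AND c) AND (b OR a)) AND d) over a, b, c, d, e (32 rows)
Evaluate each row (bits = a,b,c,d,e, MSB first):
  row 0 [00000]: (((0 AND 0) AND (0 OR 0)) AND 0) -> 0
  row 1 [00001]: (((1 AND 0) AND (0 OR 0)) AND 0) -> 0
  row 2 [00010]: (((0 AND 0) AND (0 OR 0)) AND 1) -> 0
  row 3 [00011]: (((1 AND 0) AND (0 OR 0)) AND 1) -> 0
  row 4 [00100]: (((0 AND 1) AND (0 OR 0)) AND 0) -> 0
  row 5 [00101]: (((1 AND 1) AND (0 OR 0)) AND 0) -> 0
  row 6 [00110]: (((0 AND 1) AND (0 OR 0)) AND 1) -> 0
  row 7 [00111]: (((1 AND 1) AND (0 OR 0)) AND 1) -> 0
  row 8 [01000]: (((0 AND 0) AND (1 OR 0)) AND 0) -> 0
  row 9 [01001]: (((1 AND 0) AND (1 OR 0)) AND 0) -> 0
  row 10 [01010]: (((0 AND 0) AND (1 OR 0)) AND 1) -> 0
  row 11 [01011]: (((1 AND 0) AND (1 OR 0)) AND 1) -> 0
  row 12 [01100]: (((0 AND 1) AND (1 OR 0)) AND 0) -> 0
  row 13 [01101]: (((1 AND 1) AND (1 OR 0)) AND 0) -> 0
  row 14 [01110]: (((0 AND 1) AND (1 OR 0)) AND 1) -> 0
  row 15 [01111]: (((1 AND 1) AND (1 OR 0)) AND 1) -> 1
  row 16 [10000]: (((0 AND 0) AND (0 OR 1)) AND 0) -> 0
  row 17 [10001]: (((1 AND 0) AND (0 OR 1)) AND 0) -> 0
  row 18 [10010]: (((0 AND 0) AND (0 OR 1)) AND 1) -> 0
  row 19 [10011]: (((1 AND 0) AND (0 OR 1)) AND 1) -> 0
  row 20 [10100]: (((0 AND 1) AND (0 OR 1)) AND 0) -> 0
  row 21 [10101]: (((1 AND 1) AND (0 OR 1)) AND 0) -> 0
  row 22 [10110]: (((0 AND 1) AND (0 OR 1)) AND 1) -> 0
  row 23 [10111]: (((1 AND 1) AND (0 OR 1)) AND 1) -> 1
  row 24 [11000]: (((0 AND 0) AND (1 OR 1)) AND 0) -> 0
  row 25 [11001]: (((1 AND 0) AND (1 OR 1)) AND 0) -> 0
  row 26 [11010]: (((0 AND 0) AND (1 OR 1)) AND 1) -> 0
  row 27 [11011]: (((1 AND 0) AND (1 OR 1)) AND 1) -> 0
  row 28 [11100]: (((0 AND 1) AND (1 OR 1)) AND 0) -> 0
  row 29 [11101]: (((1 AND 1) AND (1 OR 1)) AND 0) -> 0
  row 30 [11110]: (((0 AND 1) AND (1 OR 1)) AND 1) -> 0
  row 31 [11111]: (((1 AND 1) AND (1 OR 1)) AND 1) -> 1
Full result column, 4 rows per line (a,b,c fixed per line; d,e runs 00..11 left to right):
  rows 0-3 [a,b,c=000]: 0000  = hex 0
  rows 4-7 [a,b,c=001]: 0000  = hex 0
  rows 8-11 [a,b,c=010]: 0000  = hex 0
  rows 12-15 [a,b,c=011]: 0001  = hex 1
  rows 16-19 [a,b,c=100]: 0000  = hex 0
  rows 20-23 [a,b,c=101]: 0001  = hex 1
  rows 24-27 [a,b,c=110]: 0000  = hex 0
  rows 28-31 [a,b,c=111]: 0001  = hex 1
Output column (row 0 .. row 31) = 00000000000000010000000100000001
Output column grouped in 4s = 0000 0000 0000 0001 0000 0001 0000 0001 = 0x00010101
Convert to decimal digit by digit (value = value*16 + digit):
  0 -> 0
  0*16 + 0 = 0
  0*16 + 0 = 0
  0*16 + 1 = 1
  1*16 + 0 = 16
  16*16 + 1 = 257
  257*16 + 0 = 4112
  4112*16 + 1 = 65793
Decimal = 65793

65793


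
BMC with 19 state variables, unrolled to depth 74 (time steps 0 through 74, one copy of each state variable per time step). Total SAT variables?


BMC unrolls to depth k, creating one copy of each state var for steps 0..k.
Step count = 74 + 1 = 75 (steps 0 through 74)
Vars per step = 19
Total = 19 * 75 = 1425

1425


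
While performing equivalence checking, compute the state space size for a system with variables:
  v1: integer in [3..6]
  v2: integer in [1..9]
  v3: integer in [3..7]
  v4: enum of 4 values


State space = product of domain sizes of all variables.
Domain sizes:
  v1 (integer in [3..6]): 4
  v2 (integer in [1..9]): 9
  v3 (integer in [3..7]): 5
  v4 (enum of 4 values): 4
Product = 4 * 9 * 5 * 4 = 720

720


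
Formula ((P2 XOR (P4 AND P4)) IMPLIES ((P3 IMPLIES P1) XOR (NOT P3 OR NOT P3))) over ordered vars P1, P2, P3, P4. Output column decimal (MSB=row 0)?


Formula: ((P2 XOR (P4 AND P4)) IMPLIES ((P3 IMPLIES P1) XOR (NOT P3 OR NOT P3))) over P1, P2, P3, P4 (16 rows)
Evaluate each row (bits = P1,P2,P3,P4, MSB first):
  row 0 [0000]: ((0 XOR (0 AND 0)) IMPLIES ((0 IMPLIES 0) XOR (NOT 0 OR NOT 0))) -> 1
  row 1 [0001]: ((0 XOR (1 AND 1)) IMPLIES ((0 IMPLIES 0) XOR (NOT 0 OR NOT 0))) -> 0
  row 2 [0010]: ((0 XOR (0 AND 0)) IMPLIES ((1 IMPLIES 0) XOR (NOT 1 OR NOT 1))) -> 1
  row 3 [0011]: ((0 XOR (1 AND 1)) IMPLIES ((1 IMPLIES 0) XOR (NOT 1 OR NOT 1))) -> 0
  row 4 [0100]: ((1 XOR (0 AND 0)) IMPLIES ((0 IMPLIES 0) XOR (NOT 0 OR NOT 0))) -> 0
  row 5 [0101]: ((1 XOR (1 AND 1)) IMPLIES ((0 IMPLIES 0) XOR (NOT 0 OR NOT 0))) -> 1
  row 6 [0110]: ((1 XOR (0 AND 0)) IMPLIES ((1 IMPLIES 0) XOR (NOT 1 OR NOT 1))) -> 0
  row 7 [0111]: ((1 XOR (1 AND 1)) IMPLIES ((1 IMPLIES 0) XOR (NOT 1 OR NOT 1))) -> 1
  row 8 [1000]: ((0 XOR (0 AND 0)) IMPLIES ((0 IMPLIES 1) XOR (NOT 0 OR NOT 0))) -> 1
  row 9 [1001]: ((0 XOR (1 AND 1)) IMPLIES ((0 IMPLIES 1) XOR (NOT 0 OR NOT 0))) -> 0
  row 10 [1010]: ((0 XOR (0 AND 0)) IMPLIES ((1 IMPLIES 1) XOR (NOT 1 OR NOT 1))) -> 1
  row 11 [1011]: ((0 XOR (1 AND 1)) IMPLIES ((1 IMPLIES 1) XOR (NOT 1 OR NOT 1))) -> 1
  row 12 [1100]: ((1 XOR (0 AND 0)) IMPLIES ((0 IMPLIES 1) XOR (NOT 0 OR NOT 0))) -> 0
  row 13 [1101]: ((1 XOR (1 AND 1)) IMPLIES ((0 IMPLIES 1) XOR (NOT 0 OR NOT 0))) -> 1
  row 14 [1110]: ((1 XOR (0 AND 0)) IMPLIES ((1 IMPLIES 1) XOR (NOT 1 OR NOT 1))) -> 1
  row 15 [1111]: ((1 XOR (1 AND 1)) IMPLIES ((1 IMPLIES 1) XOR (NOT 1 OR NOT 1))) -> 1
Full result column, 4 rows per line (P1,P2 fixed per line; P3,P4 runs 00..11 left to right):
  rows 0-3 [P1,P2=00]: 1010  = hex A
  rows 4-7 [P1,P2=01]: 0101  = hex 5
  rows 8-11 [P1,P2=10]: 1011  = hex B
  rows 12-15 [P1,P2=11]: 0111  = hex 7
Output column (row 0 .. row 15) = 1010010110110111
Output column grouped in 4s = 1010 0101 1011 0111 = 0xA5B7
Convert to decimal digit by digit (value = value*16 + digit):
  A -> 10
  10*16 + 5 = 165
  165*16 + 11 (B) = 2651
  2651*16 + 7 = 42423
Decimal = 42423

42423


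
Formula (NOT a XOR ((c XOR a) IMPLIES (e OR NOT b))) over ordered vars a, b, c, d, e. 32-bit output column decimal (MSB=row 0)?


Formula: (NOT a XOR ((c XOR a) IMPLIES (e OR NOT b))) over a, b, c, d, e (32 rows)
Evaluate each row (bits = a,b,c,d,e, MSB first):
  row 0 [00000]: (NOT 0 XOR ((0 XOR 0) IMPLIES (0 OR NOT 0))) -> 0
  row 1 [00001]: (NOT 0 XOR ((0 XOR 0) IMPLIES (1 OR NOT 0))) -> 0
  row 2 [00010]: (NOT 0 XOR ((0 XOR 0) IMPLIES (0 OR NOT 0))) -> 0
  row 3 [00011]: (NOT 0 XOR ((0 XOR 0) IMPLIES (1 OR NOT 0))) -> 0
  row 4 [00100]: (NOT 0 XOR ((1 XOR 0) IMPLIES (0 OR NOT 0))) -> 0
  row 5 [00101]: (NOT 0 XOR ((1 XOR 0) IMPLIES (1 OR NOT 0))) -> 0
  row 6 [00110]: (NOT 0 XOR ((1 XOR 0) IMPLIES (0 OR NOT 0))) -> 0
  row 7 [00111]: (NOT 0 XOR ((1 XOR 0) IMPLIES (1 OR NOT 0))) -> 0
  row 8 [01000]: (NOT 0 XOR ((0 XOR 0) IMPLIES (0 OR NOT 1))) -> 0
  row 9 [01001]: (NOT 0 XOR ((0 XOR 0) IMPLIES (1 OR NOT 1))) -> 0
  row 10 [01010]: (NOT 0 XOR ((0 XOR 0) IMPLIES (0 OR NOT 1))) -> 0
  row 11 [01011]: (NOT 0 XOR ((0 XOR 0) IMPLIES (1 OR NOT 1))) -> 0
  row 12 [01100]: (NOT 0 XOR ((1 XOR 0) IMPLIES (0 OR NOT 1))) -> 1
  row 13 [01101]: (NOT 0 XOR ((1 XOR 0) IMPLIES (1 OR NOT 1))) -> 0
  row 14 [01110]: (NOT 0 XOR ((1 XOR 0) IMPLIES (0 OR NOT 1))) -> 1
  row 15 [01111]: (NOT 0 XOR ((1 XOR 0) IMPLIES (1 OR NOT 1))) -> 0
  row 16 [10000]: (NOT 1 XOR ((0 XOR 1) IMPLIES (0 OR NOT 0))) -> 1
  row 17 [10001]: (NOT 1 XOR ((0 XOR 1) IMPLIES (1 OR NOT 0))) -> 1
  row 18 [10010]: (NOT 1 XOR ((0 XOR 1) IMPLIES (0 OR NOT 0))) -> 1
  row 19 [10011]: (NOT 1 XOR ((0 XOR 1) IMPLIES (1 OR NOT 0))) -> 1
  row 20 [10100]: (NOT 1 XOR ((1 XOR 1) IMPLIES (0 OR NOT 0))) -> 1
  row 21 [10101]: (NOT 1 XOR ((1 XOR 1) IMPLIES (1 OR NOT 0))) -> 1
  row 22 [10110]: (NOT 1 XOR ((1 XOR 1) IMPLIES (0 OR NOT 0))) -> 1
  row 23 [10111]: (NOT 1 XOR ((1 XOR 1) IMPLIES (1 OR NOT 0))) -> 1
  row 24 [11000]: (NOT 1 XOR ((0 XOR 1) IMPLIES (0 OR NOT 1))) -> 0
  row 25 [11001]: (NOT 1 XOR ((0 XOR 1) IMPLIES (1 OR NOT 1))) -> 1
  row 26 [11010]: (NOT 1 XOR ((0 XOR 1) IMPLIES (0 OR NOT 1))) -> 0
  row 27 [11011]: (NOT 1 XOR ((0 XOR 1) IMPLIES (1 OR NOT 1))) -> 1
  row 28 [11100]: (NOT 1 XOR ((1 XOR 1) IMPLIES (0 OR NOT 1))) -> 1
  row 29 [11101]: (NOT 1 XOR ((1 XOR 1) IMPLIES (1 OR NOT 1))) -> 1
  row 30 [11110]: (NOT 1 XOR ((1 XOR 1) IMPLIES (0 OR NOT 1))) -> 1
  row 31 [11111]: (NOT 1 XOR ((1 XOR 1) IMPLIES (1 OR NOT 1))) -> 1
Full result column, 4 rows per line (a,b,c fixed per line; d,e runs 00..11 left to right):
  rows 0-3 [a,b,c=000]: 0000  = hex 0
  rows 4-7 [a,b,c=001]: 0000  = hex 0
  rows 8-11 [a,b,c=010]: 0000  = hex 0
  rows 12-15 [a,b,c=011]: 1010  = hex A
  rows 16-19 [a,b,c=100]: 1111  = hex F
  rows 20-23 [a,b,c=101]: 1111  = hex F
  rows 24-27 [a,b,c=110]: 0101  = hex 5
  rows 28-31 [a,b,c=111]: 1111  = hex F
Output column (row 0 .. row 31) = 00000000000010101111111101011111
Output column grouped in 4s = 0000 0000 0000 1010 1111 1111 0101 1111 = 0x000AFF5F
Convert to decimal digit by digit (value = value*16 + digit):
  0 -> 0
  0*16 + 0 = 0
  0*16 + 0 = 0
  0*16 + 10 (A) = 10
  10*16 + 15 (F) = 175
  175*16 + 15 (F) = 2815
  2815*16 + 5 = 45045
  45045*16 + 15 (F) = 720735
Decimal = 720735

720735


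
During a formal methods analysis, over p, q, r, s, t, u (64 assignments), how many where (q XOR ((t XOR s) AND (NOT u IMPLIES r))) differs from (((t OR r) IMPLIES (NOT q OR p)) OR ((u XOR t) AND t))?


F1 = (q XOR ((t XOR s) AND (NOT u IMPLIES r)))
F2 = (((t OR r) IMPLIES (NOT q OR p)) OR ((u XOR t) AND t))
Evaluate both on each of 64 rows (bits = p,q,r,s,t,u):
  row 0 [000000]: F1=0 F2=1 (differ) -> 1
  row 1 [000001]: F1=0 F2=1 (differ) -> 1
  row 2 [000010]: F1=0 F2=1 (differ) -> 1
  row 3 [000011]: F1=1 F2=1 -> 0
  row 4 [000100]: F1=0 F2=1 (differ) -> 1
  (every remaining row is evaluated the same way; all 64 results are listed next)
Full result column, 8 rows per line (p,q,r fixed per line; s,t,u runs 000..111 left to right):
  rows 0-7 [p,q,r=000]: 11101011  (ones: 6)
  rows 8-15 [p,q,r=001]: 11000011  (ones: 4)
  rows 16-23 [p,q,r=010]: 00000101  (ones: 2)
  rows 24-31 [p,q,r=011]: 11100001  (ones: 4)
  rows 32-39 [p,q,r=100]: 11101011  (ones: 6)
  rows 40-47 [p,q,r=101]: 11000011  (ones: 4)
  rows 48-55 [p,q,r=110]: 00010100  (ones: 2)
  rows 56-63 [p,q,r=111]: 00111100  (ones: 4)
Disagreements = 6+4+2+4+6+4+2+4 = 32

32


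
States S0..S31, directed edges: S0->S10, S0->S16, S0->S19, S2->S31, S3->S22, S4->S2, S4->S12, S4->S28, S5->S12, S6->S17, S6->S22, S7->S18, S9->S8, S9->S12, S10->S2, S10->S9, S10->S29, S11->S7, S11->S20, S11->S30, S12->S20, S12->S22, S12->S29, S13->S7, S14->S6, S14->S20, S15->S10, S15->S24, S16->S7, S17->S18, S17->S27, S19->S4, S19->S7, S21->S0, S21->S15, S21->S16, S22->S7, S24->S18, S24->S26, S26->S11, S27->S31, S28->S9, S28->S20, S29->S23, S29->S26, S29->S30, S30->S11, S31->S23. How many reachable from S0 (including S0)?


BFS from S0:
  layer 0: {S0}
  layer 1: {S10, S16, S19}
  layer 2: {S2, S4, S7, S9, S29}
  layer 3: {S8, S12, S18, S23, S26, S28, S30, S31}
  layer 4: {S11, S20, S22}
Reachable set: {S0, S2, S4, S7, S8, S9, S10, S11, S12, S16, S18, S19, S20, S22, S23, S26, S28, S29, S30, S31}
Count = 20

20


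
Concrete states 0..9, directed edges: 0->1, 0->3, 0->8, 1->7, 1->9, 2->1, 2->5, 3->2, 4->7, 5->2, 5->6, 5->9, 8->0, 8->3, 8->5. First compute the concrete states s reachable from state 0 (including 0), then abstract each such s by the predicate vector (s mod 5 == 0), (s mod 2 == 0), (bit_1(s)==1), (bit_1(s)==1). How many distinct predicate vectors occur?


BFS from 0:
Concrete reachable: {0, 1, 2, 3, 5, 6, 7, 8, 9}
Abstract via predicates (s mod 5 == 0), (s mod 2 == 0), (bit_1(s)==1), (bit_1(s)==1):
  (0,0,0,0) <- {1, 9}
  (0,0,1,1) <- {3, 7}
  (0,1,0,0) <- {8}
  (0,1,1,1) <- {2, 6}
  (1,0,0,0) <- {5}
  (1,1,0,0) <- {0}
Distinct abstract states = 6

6


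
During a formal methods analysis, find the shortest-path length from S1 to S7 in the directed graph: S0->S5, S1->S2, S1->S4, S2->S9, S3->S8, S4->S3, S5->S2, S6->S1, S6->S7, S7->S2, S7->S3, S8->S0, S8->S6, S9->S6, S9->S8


BFS layer-by-layer from S1:
  dist 0: {S1}
  dist 1: {S2, S4}
  dist 2: {S3, S9}
  dist 3: {S6, S8}
  dist 4: {S0, S7}
  -> S7 reached at distance 4
Shortest path length = 4

4


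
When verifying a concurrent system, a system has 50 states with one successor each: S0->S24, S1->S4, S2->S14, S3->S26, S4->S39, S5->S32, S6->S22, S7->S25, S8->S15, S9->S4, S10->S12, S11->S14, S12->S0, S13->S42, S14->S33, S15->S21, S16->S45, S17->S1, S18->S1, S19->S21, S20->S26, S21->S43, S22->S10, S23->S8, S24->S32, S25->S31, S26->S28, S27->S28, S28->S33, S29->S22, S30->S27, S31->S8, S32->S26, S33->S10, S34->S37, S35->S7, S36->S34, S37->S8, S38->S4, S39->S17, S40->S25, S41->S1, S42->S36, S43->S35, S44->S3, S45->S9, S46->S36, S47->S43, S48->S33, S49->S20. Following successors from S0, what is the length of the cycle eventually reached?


Trace from S0 until a state repeats:
  S0 -> S24 -> S32 -> S26 -> S28 -> S33 -> S10 -> S12 -> S0
S0 first seen at step 0, revisited at step 8.
Cycle length = 8 - 0 = 8

8


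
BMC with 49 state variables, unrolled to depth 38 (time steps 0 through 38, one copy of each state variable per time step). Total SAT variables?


BMC unrolls to depth k, creating one copy of each state var for steps 0..k.
Step count = 38 + 1 = 39 (steps 0 through 38)
Vars per step = 49
Total = 49 * 39 = 1911

1911


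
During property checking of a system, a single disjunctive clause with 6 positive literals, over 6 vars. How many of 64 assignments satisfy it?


Step 1: Total=2^6=64
Step 2: Unsat when all 6 false: 2^0=1
Step 3: Sat=64-1=63

63


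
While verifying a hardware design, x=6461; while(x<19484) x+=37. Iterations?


Step 1: x goes from 6461 toward 19484 by 37; the body runs while x<19484, so iterations = ceil((bound-start)/step)
Step 2: Distance=13023
Step 3: ceil(13023/37)=352

352


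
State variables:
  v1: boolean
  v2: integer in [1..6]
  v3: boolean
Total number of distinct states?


State space = product of domain sizes of all variables.
Domain sizes:
  v1 (boolean): 2
  v2 (integer in [1..6]): 6
  v3 (boolean): 2
Product = 2 * 6 * 2 = 24

24


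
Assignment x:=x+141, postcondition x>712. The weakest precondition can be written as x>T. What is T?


Formula: wp(x:=E, P) = P[E/x] (substitute E for x in postcondition)
Step 1: Postcondition: x>712
Step 2: Substitute x+141 for x: x+141>712
Step 3: Solve for x: x > 712-141 = 571

571


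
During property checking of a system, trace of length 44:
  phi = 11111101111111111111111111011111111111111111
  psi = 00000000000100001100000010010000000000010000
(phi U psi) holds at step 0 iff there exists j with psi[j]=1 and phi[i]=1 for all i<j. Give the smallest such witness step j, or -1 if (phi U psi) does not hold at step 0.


(phi U psi) at 0: need smallest j with psi[j]=1 and phi[i]=1 for all i in [0,j).
Scan from step 0:
  step 0: phi=1, psi=0 -> continue
  step 1: phi=1, psi=0 -> continue
  step 2: phi=1, psi=0 -> continue
  step 3: phi=1, psi=0 -> continue
  step 6: phi=0 -> phi-prefix broken from here
  step 11: psi=1 but phi already failed -> not a witness
  step 16: psi=1 but phi already failed -> not a witness
  step 17: psi=1 but phi already failed -> not a witness
  step 24: psi=1 but phi already failed -> not a witness
  step 27: psi=1 but phi already failed -> not a witness
  step 39: psi=1 but phi already failed -> not a witness
  end of trace: no witness -> -1
Witness step = -1

-1


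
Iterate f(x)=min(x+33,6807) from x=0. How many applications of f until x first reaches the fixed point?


Step 1: x=0, cap=6807, increment=33
Step 2: x grows by 33 each step until capped at 6807; fixed point is x=6807
Step 3: iterations = ceil(6807/33) = 207

207


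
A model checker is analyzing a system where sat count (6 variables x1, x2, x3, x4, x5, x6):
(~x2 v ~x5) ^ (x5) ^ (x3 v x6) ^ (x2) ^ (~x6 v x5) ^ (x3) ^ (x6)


CNF with 7 clauses over 6 vars (64 assignments).
An assignment satisfies CNF iff every clause has >=1 true literal.
Check each row (bits = x1,x2,x3,x4,x5,x6; clause T/F shown):
  row 0 [000000]: clauses=TFFFTFF -> 0
  row 1 [000001]: clauses=TFTFFFT -> 0
  row 2 [000010]: clauses=TTFFTFF -> 0
  row 3 [000011]: clauses=TTTFTFT -> 0
  row 4 [000100]: clauses=TFFFTFF -> 0
  (every remaining row is evaluated the same way; all 64 results are listed next)
Full result column, 8 rows per line (x1,x2,x3 fixed per line; x4,x5,x6 runs 000..111 left to right):
  rows 0-7 [x1,x2,x3=000]: 00000000  (ones: 0)
  rows 8-15 [x1,x2,x3=001]: 00000000  (ones: 0)
  rows 16-23 [x1,x2,x3=010]: 00000000  (ones: 0)
  rows 24-31 [x1,x2,x3=011]: 00000000  (ones: 0)
  rows 32-39 [x1,x2,x3=100]: 00000000  (ones: 0)
  rows 40-47 [x1,x2,x3=101]: 00000000  (ones: 0)
  rows 48-55 [x1,x2,x3=110]: 00000000  (ones: 0)
  rows 56-63 [x1,x2,x3=111]: 00000000  (ones: 0)
Satisfying assignments = 0+0+0+0+0+0+0+0 = 0

0


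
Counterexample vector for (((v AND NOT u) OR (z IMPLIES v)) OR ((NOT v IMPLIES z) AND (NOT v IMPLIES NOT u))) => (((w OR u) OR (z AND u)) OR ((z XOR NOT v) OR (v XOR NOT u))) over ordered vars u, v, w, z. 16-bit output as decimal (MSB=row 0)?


F1 = (((v AND NOT u) OR (z IMPLIES v)) OR ((NOT v IMPLIES z) AND (NOT v IMPLIES NOT u)))
F2 = (((w OR u) OR (z AND u)) OR ((z XOR NOT v) OR (v XOR NOT u)))
Counterexample to F1=>F2 is where F1=1 and F2=0.
Evaluate each row (bits = u,v,w,z, MSB first):
  row 0 [0000]: F1=1 F2=1 -> F1&~F2 -> 0
  row 1 [0001]: F1=1 F2=1 -> F1&~F2 -> 0
  row 2 [0010]: F1=1 F2=1 -> F1&~F2 -> 0
  row 3 [0011]: F1=1 F2=1 -> F1&~F2 -> 0
  row 4 [0100]: F1=1 F2=0 -> F1&~F2 -> 1
  row 5 [0101]: F1=1 F2=1 -> F1&~F2 -> 0
  row 6 [0110]: F1=1 F2=1 -> F1&~F2 -> 0
  row 7 [0111]: F1=1 F2=1 -> F1&~F2 -> 0
  row 8 [1000]: F1=1 F2=1 -> F1&~F2 -> 0
  row 9 [1001]: F1=0 F2=1 -> F1&~F2 -> 0
  row 10 [1010]: F1=1 F2=1 -> F1&~F2 -> 0
  row 11 [1011]: F1=0 F2=1 -> F1&~F2 -> 0
  row 12 [1100]: F1=1 F2=1 -> F1&~F2 -> 0
  row 13 [1101]: F1=1 F2=1 -> F1&~F2 -> 0
  row 14 [1110]: F1=1 F2=1 -> F1&~F2 -> 0
  row 15 [1111]: F1=1 F2=1 -> F1&~F2 -> 0
Full result column, 4 rows per line (u,v fixed per line; w,z runs 00..11 left to right):
  rows 0-3 [u,v=00]: 0000  = hex 0
  rows 4-7 [u,v=01]: 1000  = hex 8
  rows 8-11 [u,v=10]: 0000  = hex 0
  rows 12-15 [u,v=11]: 0000  = hex 0
Counterexample vector (row 0 .. row 15) = 0000100000000000
Output column grouped in 4s = 0000 1000 0000 0000 = 0x0800
Convert to decimal digit by digit (value = value*16 + digit):
  0 -> 0
  0*16 + 8 = 8
  8*16 + 0 = 128
  128*16 + 0 = 2048
Decimal = 2048

2048


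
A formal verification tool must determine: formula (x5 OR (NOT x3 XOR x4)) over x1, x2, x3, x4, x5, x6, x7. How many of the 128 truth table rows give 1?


Formula: (x5 OR (NOT x3 XOR x4)) over 7 vars (128 rows)
Evaluate each row (x1, x2, x3, x4, x5, x6, x7 as bits, MSB first):
  row 0 [0000000]: (0 OR (NOT 0 XOR 0)) -> 1
  row 1 [0000001]: (0 OR (NOT 0 XOR 0)) -> 1
  row 2 [0000010]: (0 OR (NOT 0 XOR 0)) -> 1
  row 3 [0000011]: (0 OR (NOT 0 XOR 0)) -> 1
  row 4 [0000100]: (1 OR (NOT 0 XOR 0)) -> 1
  (every remaining row is evaluated the same way; all 128 results are listed next)
Full result column, 8 rows per line (x1,x2,x3,x4 fixed per line; x5,x6,x7 runs 000..111 left to right):
  rows 0-7 [x1,x2,x3,x4=0000]: 11111111  (ones: 8)
  rows 8-15 [x1,x2,x3,x4=0001]: 00001111  (ones: 4)
  rows 16-23 [x1,x2,x3,x4=0010]: 00001111  (ones: 4)
  rows 24-31 [x1,x2,x3,x4=0011]: 11111111  (ones: 8)
  rows 32-39 [x1,x2,x3,x4=0100]: 11111111  (ones: 8)
  rows 40-47 [x1,x2,x3,x4=0101]: 00001111  (ones: 4)
  rows 48-55 [x1,x2,x3,x4=0110]: 00001111  (ones: 4)
  rows 56-63 [x1,x2,x3,x4=0111]: 11111111  (ones: 8)
  rows 64-71 [x1,x2,x3,x4=1000]: 11111111  (ones: 8)
  rows 72-79 [x1,x2,x3,x4=1001]: 00001111  (ones: 4)
  rows 80-87 [x1,x2,x3,x4=1010]: 00001111  (ones: 4)
  rows 88-95 [x1,x2,x3,x4=1011]: 11111111  (ones: 8)
  rows 96-103 [x1,x2,x3,x4=1100]: 11111111  (ones: 8)
  rows 104-111 [x1,x2,x3,x4=1101]: 00001111  (ones: 4)
  rows 112-119 [x1,x2,x3,x4=1110]: 00001111  (ones: 4)
  rows 120-127 [x1,x2,x3,x4=1111]: 11111111  (ones: 8)
Count of 1-rows = 8+4+4+8+8+4+4+8+8+4+4+8+8+4+4+8 = 96

96


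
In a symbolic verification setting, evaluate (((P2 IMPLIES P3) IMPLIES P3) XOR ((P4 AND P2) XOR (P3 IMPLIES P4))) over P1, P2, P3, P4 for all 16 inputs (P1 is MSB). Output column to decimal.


Formula: (((P2 IMPLIES P3) IMPLIES P3) XOR ((P4 AND P2) XOR (P3 IMPLIES P4))) over P1, P2, P3, P4 (16 rows)
Evaluate each row (bits = P1,P2,P3,P4, MSB first):
  row 0 [0000]: (((0 IMPLIES 0) IMPLIES 0) XOR ((0 AND 0) XOR (0 IMPLIES 0))) -> 1
  row 1 [0001]: (((0 IMPLIES 0) IMPLIES 0) XOR ((1 AND 0) XOR (0 IMPLIES 1))) -> 1
  row 2 [0010]: (((0 IMPLIES 1) IMPLIES 1) XOR ((0 AND 0) XOR (1 IMPLIES 0))) -> 1
  row 3 [0011]: (((0 IMPLIES 1) IMPLIES 1) XOR ((1 AND 0) XOR (1 IMPLIES 1))) -> 0
  row 4 [0100]: (((1 IMPLIES 0) IMPLIES 0) XOR ((0 AND 1) XOR (0 IMPLIES 0))) -> 0
  row 5 [0101]: (((1 IMPLIES 0) IMPLIES 0) XOR ((1 AND 1) XOR (0 IMPLIES 1))) -> 1
  row 6 [0110]: (((1 IMPLIES 1) IMPLIES 1) XOR ((0 AND 1) XOR (1 IMPLIES 0))) -> 1
  row 7 [0111]: (((1 IMPLIES 1) IMPLIES 1) XOR ((1 AND 1) XOR (1 IMPLIES 1))) -> 1
  row 8 [1000]: (((0 IMPLIES 0) IMPLIES 0) XOR ((0 AND 0) XOR (0 IMPLIES 0))) -> 1
  row 9 [1001]: (((0 IMPLIES 0) IMPLIES 0) XOR ((1 AND 0) XOR (0 IMPLIES 1))) -> 1
  row 10 [1010]: (((0 IMPLIES 1) IMPLIES 1) XOR ((0 AND 0) XOR (1 IMPLIES 0))) -> 1
  row 11 [1011]: (((0 IMPLIES 1) IMPLIES 1) XOR ((1 AND 0) XOR (1 IMPLIES 1))) -> 0
  row 12 [1100]: (((1 IMPLIES 0) IMPLIES 0) XOR ((0 AND 1) XOR (0 IMPLIES 0))) -> 0
  row 13 [1101]: (((1 IMPLIES 0) IMPLIES 0) XOR ((1 AND 1) XOR (0 IMPLIES 1))) -> 1
  row 14 [1110]: (((1 IMPLIES 1) IMPLIES 1) XOR ((0 AND 1) XOR (1 IMPLIES 0))) -> 1
  row 15 [1111]: (((1 IMPLIES 1) IMPLIES 1) XOR ((1 AND 1) XOR (1 IMPLIES 1))) -> 1
Full result column, 4 rows per line (P1,P2 fixed per line; P3,P4 runs 00..11 left to right):
  rows 0-3 [P1,P2=00]: 1110  = hex E
  rows 4-7 [P1,P2=01]: 0111  = hex 7
  rows 8-11 [P1,P2=10]: 1110  = hex E
  rows 12-15 [P1,P2=11]: 0111  = hex 7
Output column (row 0 .. row 15) = 1110011111100111
Output column grouped in 4s = 1110 0111 1110 0111 = 0xE7E7
Convert to decimal digit by digit (value = value*16 + digit):
  E -> 14
  14*16 + 7 = 231
  231*16 + 14 (E) = 3710
  3710*16 + 7 = 59367
Decimal = 59367

59367


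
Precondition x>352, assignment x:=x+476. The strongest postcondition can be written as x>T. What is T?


Formula: sp(P, x:=E) = exists old_x. (x = E[old_x/x]) AND P[old_x/x] (old_x is the value of x before the assignment; eliminate old_x by solving x = E[old_x/x] for old_x)
Step 1: Precondition P: x>352, i.e. old_x > 352
Step 2: Assignment gives x = old_x + 476, so old_x = x - 476
Step 3: Substitute into P: x - 476 > 352
Step 4: Simplify: x > 352+476 = 828

828


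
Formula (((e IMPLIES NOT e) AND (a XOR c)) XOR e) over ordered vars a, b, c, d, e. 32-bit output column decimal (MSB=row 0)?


Formula: (((e IMPLIES NOT e) AND (a XOR c)) XOR e) over a, b, c, d, e (32 rows)
Evaluate each row (bits = a,b,c,d,e, MSB first):
  row 0 [00000]: (((0 IMPLIES NOT 0) AND (0 XOR 0)) XOR 0) -> 0
  row 1 [00001]: (((1 IMPLIES NOT 1) AND (0 XOR 0)) XOR 1) -> 1
  row 2 [00010]: (((0 IMPLIES NOT 0) AND (0 XOR 0)) XOR 0) -> 0
  row 3 [00011]: (((1 IMPLIES NOT 1) AND (0 XOR 0)) XOR 1) -> 1
  row 4 [00100]: (((0 IMPLIES NOT 0) AND (0 XOR 1)) XOR 0) -> 1
  row 5 [00101]: (((1 IMPLIES NOT 1) AND (0 XOR 1)) XOR 1) -> 1
  row 6 [00110]: (((0 IMPLIES NOT 0) AND (0 XOR 1)) XOR 0) -> 1
  row 7 [00111]: (((1 IMPLIES NOT 1) AND (0 XOR 1)) XOR 1) -> 1
  row 8 [01000]: (((0 IMPLIES NOT 0) AND (0 XOR 0)) XOR 0) -> 0
  row 9 [01001]: (((1 IMPLIES NOT 1) AND (0 XOR 0)) XOR 1) -> 1
  row 10 [01010]: (((0 IMPLIES NOT 0) AND (0 XOR 0)) XOR 0) -> 0
  row 11 [01011]: (((1 IMPLIES NOT 1) AND (0 XOR 0)) XOR 1) -> 1
  row 12 [01100]: (((0 IMPLIES NOT 0) AND (0 XOR 1)) XOR 0) -> 1
  row 13 [01101]: (((1 IMPLIES NOT 1) AND (0 XOR 1)) XOR 1) -> 1
  row 14 [01110]: (((0 IMPLIES NOT 0) AND (0 XOR 1)) XOR 0) -> 1
  row 15 [01111]: (((1 IMPLIES NOT 1) AND (0 XOR 1)) XOR 1) -> 1
  row 16 [10000]: (((0 IMPLIES NOT 0) AND (1 XOR 0)) XOR 0) -> 1
  row 17 [10001]: (((1 IMPLIES NOT 1) AND (1 XOR 0)) XOR 1) -> 1
  row 18 [10010]: (((0 IMPLIES NOT 0) AND (1 XOR 0)) XOR 0) -> 1
  row 19 [10011]: (((1 IMPLIES NOT 1) AND (1 XOR 0)) XOR 1) -> 1
  row 20 [10100]: (((0 IMPLIES NOT 0) AND (1 XOR 1)) XOR 0) -> 0
  row 21 [10101]: (((1 IMPLIES NOT 1) AND (1 XOR 1)) XOR 1) -> 1
  row 22 [10110]: (((0 IMPLIES NOT 0) AND (1 XOR 1)) XOR 0) -> 0
  row 23 [10111]: (((1 IMPLIES NOT 1) AND (1 XOR 1)) XOR 1) -> 1
  row 24 [11000]: (((0 IMPLIES NOT 0) AND (1 XOR 0)) XOR 0) -> 1
  row 25 [11001]: (((1 IMPLIES NOT 1) AND (1 XOR 0)) XOR 1) -> 1
  row 26 [11010]: (((0 IMPLIES NOT 0) AND (1 XOR 0)) XOR 0) -> 1
  row 27 [11011]: (((1 IMPLIES NOT 1) AND (1 XOR 0)) XOR 1) -> 1
  row 28 [11100]: (((0 IMPLIES NOT 0) AND (1 XOR 1)) XOR 0) -> 0
  row 29 [11101]: (((1 IMPLIES NOT 1) AND (1 XOR 1)) XOR 1) -> 1
  row 30 [11110]: (((0 IMPLIES NOT 0) AND (1 XOR 1)) XOR 0) -> 0
  row 31 [11111]: (((1 IMPLIES NOT 1) AND (1 XOR 1)) XOR 1) -> 1
Full result column, 4 rows per line (a,b,c fixed per line; d,e runs 00..11 left to right):
  rows 0-3 [a,b,c=000]: 0101  = hex 5
  rows 4-7 [a,b,c=001]: 1111  = hex F
  rows 8-11 [a,b,c=010]: 0101  = hex 5
  rows 12-15 [a,b,c=011]: 1111  = hex F
  rows 16-19 [a,b,c=100]: 1111  = hex F
  rows 20-23 [a,b,c=101]: 0101  = hex 5
  rows 24-27 [a,b,c=110]: 1111  = hex F
  rows 28-31 [a,b,c=111]: 0101  = hex 5
Output column (row 0 .. row 31) = 01011111010111111111010111110101
Output column grouped in 4s = 0101 1111 0101 1111 1111 0101 1111 0101 = 0x5F5FF5F5
Convert to decimal digit by digit (value = value*16 + digit):
  5 -> 5
  5*16 + 15 (F) = 95
  95*16 + 5 = 1525
  1525*16 + 15 (F) = 24415
  24415*16 + 15 (F) = 390655
  390655*16 + 5 = 6250485
  6250485*16 + 15 (F) = 100007775
  100007775*16 + 5 = 1600124405
Decimal = 1600124405

1600124405


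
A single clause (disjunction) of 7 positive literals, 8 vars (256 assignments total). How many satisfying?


Step 1: Total=2^8=256
Step 2: Unsat when all 7 false: 2^1=2
Step 3: Sat=256-2=254

254


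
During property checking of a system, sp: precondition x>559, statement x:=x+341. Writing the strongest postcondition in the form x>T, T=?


Formula: sp(P, x:=E) = exists old_x. (x = E[old_x/x]) AND P[old_x/x] (old_x is the value of x before the assignment; eliminate old_x by solving x = E[old_x/x] for old_x)
Step 1: Precondition P: x>559, i.e. old_x > 559
Step 2: Assignment gives x = old_x + 341, so old_x = x - 341
Step 3: Substitute into P: x - 341 > 559
Step 4: Simplify: x > 559+341 = 900

900


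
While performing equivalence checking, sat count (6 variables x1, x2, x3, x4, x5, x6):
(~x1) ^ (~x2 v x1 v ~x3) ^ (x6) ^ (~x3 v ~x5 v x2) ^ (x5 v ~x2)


CNF with 5 clauses over 6 vars (64 assignments).
An assignment satisfies CNF iff every clause has >=1 true literal.
Check each row (bits = x1,x2,x3,x4,x5,x6; clause T/F shown):
  row 0 [000000]: clauses=TTFTT -> 0
  row 1 [000001]: clauses=TTTTT -> 1
  row 2 [000010]: clauses=TTFTT -> 0
  row 3 [000011]: clauses=TTTTT -> 1
  row 4 [000100]: clauses=TTFTT -> 0
  (every remaining row is evaluated the same way; all 64 results are listed next)
Full result column, 8 rows per line (x1,x2,x3 fixed per line; x4,x5,x6 runs 000..111 left to right):
  rows 0-7 [x1,x2,x3=000]: 01010101  (ones: 4)
  rows 8-15 [x1,x2,x3=001]: 01000100  (ones: 2)
  rows 16-23 [x1,x2,x3=010]: 00010001  (ones: 2)
  rows 24-31 [x1,x2,x3=011]: 00000000  (ones: 0)
  rows 32-39 [x1,x2,x3=100]: 00000000  (ones: 0)
  rows 40-47 [x1,x2,x3=101]: 00000000  (ones: 0)
  rows 48-55 [x1,x2,x3=110]: 00000000  (ones: 0)
  rows 56-63 [x1,x2,x3=111]: 00000000  (ones: 0)
Satisfying assignments = 4+2+2+0+0+0+0+0 = 8

8


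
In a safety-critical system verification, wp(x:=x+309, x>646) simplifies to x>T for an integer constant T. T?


Formula: wp(x:=E, P) = P[E/x] (substitute E for x in postcondition)
Step 1: Postcondition: x>646
Step 2: Substitute x+309 for x: x+309>646
Step 3: Solve for x: x > 646-309 = 337

337


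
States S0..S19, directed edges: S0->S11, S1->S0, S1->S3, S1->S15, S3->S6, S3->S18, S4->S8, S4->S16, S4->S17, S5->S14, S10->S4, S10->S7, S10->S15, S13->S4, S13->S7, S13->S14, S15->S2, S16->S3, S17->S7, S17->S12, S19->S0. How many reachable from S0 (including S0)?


BFS from S0:
  layer 0: {S0}
  layer 1: {S11}
Reachable set: {S0, S11}
Count = 2

2


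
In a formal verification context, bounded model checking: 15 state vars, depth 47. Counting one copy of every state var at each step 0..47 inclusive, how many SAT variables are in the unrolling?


BMC unrolls to depth k, creating one copy of each state var for steps 0..k.
Step count = 47 + 1 = 48 (steps 0 through 47)
Vars per step = 15
Total = 15 * 48 = 720

720


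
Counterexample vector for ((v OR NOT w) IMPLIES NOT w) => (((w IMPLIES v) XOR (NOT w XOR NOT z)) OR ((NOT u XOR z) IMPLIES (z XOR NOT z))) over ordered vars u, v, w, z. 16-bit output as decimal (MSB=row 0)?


F1 = ((v OR NOT w) IMPLIES NOT w)
F2 = (((w IMPLIES v) XOR (NOT w XOR NOT z)) OR ((NOT u XOR z) IMPLIES (z XOR NOT z)))
Counterexample to F1=>F2 is where F1=1 and F2=0.
Evaluate each row (bits = u,v,w,z, MSB first):
  row 0 [0000]: F1=1 F2=1 -> F1&~F2 -> 0
  row 1 [0001]: F1=1 F2=1 -> F1&~F2 -> 0
  row 2 [0010]: F1=1 F2=1 -> F1&~F2 -> 0
  row 3 [0011]: F1=1 F2=1 -> F1&~F2 -> 0
  row 4 [0100]: F1=1 F2=1 -> F1&~F2 -> 0
  row 5 [0101]: F1=1 F2=1 -> F1&~F2 -> 0
  row 6 [0110]: F1=0 F2=1 -> F1&~F2 -> 0
  row 7 [0111]: F1=0 F2=1 -> F1&~F2 -> 0
  row 8 [1000]: F1=1 F2=1 -> F1&~F2 -> 0
  row 9 [1001]: F1=1 F2=1 -> F1&~F2 -> 0
  row 10 [1010]: F1=1 F2=1 -> F1&~F2 -> 0
  row 11 [1011]: F1=1 F2=1 -> F1&~F2 -> 0
  row 12 [1100]: F1=1 F2=1 -> F1&~F2 -> 0
  row 13 [1101]: F1=1 F2=1 -> F1&~F2 -> 0
  row 14 [1110]: F1=0 F2=1 -> F1&~F2 -> 0
  row 15 [1111]: F1=0 F2=1 -> F1&~F2 -> 0
Full result column, 4 rows per line (u,v fixed per line; w,z runs 00..11 left to right):
  rows 0-3 [u,v=00]: 0000  = hex 0
  rows 4-7 [u,v=01]: 0000  = hex 0
  rows 8-11 [u,v=10]: 0000  = hex 0
  rows 12-15 [u,v=11]: 0000  = hex 0
Counterexample vector (row 0 .. row 15) = 0000000000000000
Output column grouped in 4s = 0000 0000 0000 0000 = 0x0000
Convert to decimal digit by digit (value = value*16 + digit):
  0 -> 0
  0*16 + 0 = 0
  0*16 + 0 = 0
  0*16 + 0 = 0
Decimal = 0

0


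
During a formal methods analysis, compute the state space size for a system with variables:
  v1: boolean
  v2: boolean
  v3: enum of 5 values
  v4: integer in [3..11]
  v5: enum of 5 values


State space = product of domain sizes of all variables.
Domain sizes:
  v1 (boolean): 2
  v2 (boolean): 2
  v3 (enum of 5 values): 5
  v4 (integer in [3..11]): 9
  v5 (enum of 5 values): 5
Product = 2 * 2 * 5 * 9 * 5 = 900

900


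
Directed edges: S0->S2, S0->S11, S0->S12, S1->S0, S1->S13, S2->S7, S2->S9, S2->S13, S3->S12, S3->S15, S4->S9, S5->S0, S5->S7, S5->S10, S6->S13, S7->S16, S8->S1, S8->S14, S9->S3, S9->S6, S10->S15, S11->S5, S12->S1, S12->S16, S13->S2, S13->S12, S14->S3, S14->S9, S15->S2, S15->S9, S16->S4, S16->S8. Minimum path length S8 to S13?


BFS layer-by-layer from S8:
  dist 0: {S8}
  dist 1: {S1, S14}
  dist 2: {S0, S3, S9, S13}
  -> S13 reached at distance 2
Shortest path length = 2

2


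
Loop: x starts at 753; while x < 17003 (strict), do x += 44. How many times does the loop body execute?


Step 1: x goes from 753 toward 17003 by 44; the body runs while x<17003, so iterations = ceil((bound-start)/step)
Step 2: Distance=16250
Step 3: ceil(16250/44)=370

370


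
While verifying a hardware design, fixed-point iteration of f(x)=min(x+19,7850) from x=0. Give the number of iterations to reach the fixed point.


Step 1: x=0, cap=7850, increment=19
Step 2: x grows by 19 each step until capped at 7850; fixed point is x=7850
Step 3: iterations = ceil(7850/19) = 414

414


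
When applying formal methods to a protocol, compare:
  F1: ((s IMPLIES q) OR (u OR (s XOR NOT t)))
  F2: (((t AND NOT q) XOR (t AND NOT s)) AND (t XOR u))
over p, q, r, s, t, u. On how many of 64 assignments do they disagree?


F1 = ((s IMPLIES q) OR (u OR (s XOR NOT t)))
F2 = (((t AND NOT q) XOR (t AND NOT s)) AND (t XOR u))
Evaluate both on each of 64 rows (bits = p,q,r,s,t,u):
  row 0 [000000]: F1=1 F2=0 (differ) -> 1
  row 1 [000001]: F1=1 F2=0 (differ) -> 1
  row 2 [000010]: F1=1 F2=0 (differ) -> 1
  row 3 [000011]: F1=1 F2=0 (differ) -> 1
  row 4 [000100]: F1=0 F2=0 -> 0
  (every remaining row is evaluated the same way; all 64 results are listed next)
Full result column, 8 rows per line (p,q,r fixed per line; s,t,u runs 000..111 left to right):
  rows 0-7 [p,q,r=000]: 11110101  (ones: 6)
  rows 8-15 [p,q,r=001]: 11110101  (ones: 6)
  rows 16-23 [p,q,r=010]: 11011111  (ones: 7)
  rows 24-31 [p,q,r=011]: 11011111  (ones: 7)
  rows 32-39 [p,q,r=100]: 11110101  (ones: 6)
  rows 40-47 [p,q,r=101]: 11110101  (ones: 6)
  rows 48-55 [p,q,r=110]: 11011111  (ones: 7)
  rows 56-63 [p,q,r=111]: 11011111  (ones: 7)
Disagreements = 6+6+7+7+6+6+7+7 = 52

52


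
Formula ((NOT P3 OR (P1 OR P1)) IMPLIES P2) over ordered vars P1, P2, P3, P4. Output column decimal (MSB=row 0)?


Formula: ((NOT P3 OR (P1 OR P1)) IMPLIES P2) over P1, P2, P3, P4 (16 rows)
Evaluate each row (bits = P1,P2,P3,P4, MSB first):
  row 0 [0000]: ((NOT 0 OR (0 OR 0)) IMPLIES 0) -> 0
  row 1 [0001]: ((NOT 0 OR (0 OR 0)) IMPLIES 0) -> 0
  row 2 [0010]: ((NOT 1 OR (0 OR 0)) IMPLIES 0) -> 1
  row 3 [0011]: ((NOT 1 OR (0 OR 0)) IMPLIES 0) -> 1
  row 4 [0100]: ((NOT 0 OR (0 OR 0)) IMPLIES 1) -> 1
  row 5 [0101]: ((NOT 0 OR (0 OR 0)) IMPLIES 1) -> 1
  row 6 [0110]: ((NOT 1 OR (0 OR 0)) IMPLIES 1) -> 1
  row 7 [0111]: ((NOT 1 OR (0 OR 0)) IMPLIES 1) -> 1
  row 8 [1000]: ((NOT 0 OR (1 OR 1)) IMPLIES 0) -> 0
  row 9 [1001]: ((NOT 0 OR (1 OR 1)) IMPLIES 0) -> 0
  row 10 [1010]: ((NOT 1 OR (1 OR 1)) IMPLIES 0) -> 0
  row 11 [1011]: ((NOT 1 OR (1 OR 1)) IMPLIES 0) -> 0
  row 12 [1100]: ((NOT 0 OR (1 OR 1)) IMPLIES 1) -> 1
  row 13 [1101]: ((NOT 0 OR (1 OR 1)) IMPLIES 1) -> 1
  row 14 [1110]: ((NOT 1 OR (1 OR 1)) IMPLIES 1) -> 1
  row 15 [1111]: ((NOT 1 OR (1 OR 1)) IMPLIES 1) -> 1
Full result column, 4 rows per line (P1,P2 fixed per line; P3,P4 runs 00..11 left to right):
  rows 0-3 [P1,P2=00]: 0011  = hex 3
  rows 4-7 [P1,P2=01]: 1111  = hex F
  rows 8-11 [P1,P2=10]: 0000  = hex 0
  rows 12-15 [P1,P2=11]: 1111  = hex F
Output column (row 0 .. row 15) = 0011111100001111
Output column grouped in 4s = 0011 1111 0000 1111 = 0x3F0F
Convert to decimal digit by digit (value = value*16 + digit):
  3 -> 3
  3*16 + 15 (F) = 63
  63*16 + 0 = 1008
  1008*16 + 15 (F) = 16143
Decimal = 16143

16143


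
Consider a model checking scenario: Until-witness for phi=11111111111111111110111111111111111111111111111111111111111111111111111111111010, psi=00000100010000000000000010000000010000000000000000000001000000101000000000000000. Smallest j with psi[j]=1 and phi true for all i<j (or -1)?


(phi U psi) at 0: need smallest j with psi[j]=1 and phi[i]=1 for all i in [0,j).
Scan from step 0:
  step 0: phi=1, psi=0 -> continue
  step 1: phi=1, psi=0 -> continue
  step 2: phi=1, psi=0 -> continue
  step 3: phi=1, psi=0 -> continue
  step 5: psi=1 and phi held for [0,5) -> witness found
Witness step = 5

5


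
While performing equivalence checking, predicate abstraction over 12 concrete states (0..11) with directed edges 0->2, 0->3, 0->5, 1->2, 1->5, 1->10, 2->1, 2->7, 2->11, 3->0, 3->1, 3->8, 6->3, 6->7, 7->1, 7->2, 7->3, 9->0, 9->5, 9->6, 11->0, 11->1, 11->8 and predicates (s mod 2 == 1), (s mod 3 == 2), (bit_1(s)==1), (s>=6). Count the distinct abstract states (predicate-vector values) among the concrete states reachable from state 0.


BFS from 0:
Concrete reachable: {0, 1, 2, 3, 5, 7, 8, 10, 11}
Abstract via predicates (s mod 2 == 1), (s mod 3 == 2), (bit_1(s)==1), (s>=6):
  (0,0,0,0) <- {0}
  (0,0,1,1) <- {10}
  (0,1,0,1) <- {8}
  (0,1,1,0) <- {2}
  (1,0,0,0) <- {1}
  (1,0,1,0) <- {3}
  (1,0,1,1) <- {7}
  (1,1,0,0) <- {5}
  (1,1,1,1) <- {11}
Distinct abstract states = 9

9


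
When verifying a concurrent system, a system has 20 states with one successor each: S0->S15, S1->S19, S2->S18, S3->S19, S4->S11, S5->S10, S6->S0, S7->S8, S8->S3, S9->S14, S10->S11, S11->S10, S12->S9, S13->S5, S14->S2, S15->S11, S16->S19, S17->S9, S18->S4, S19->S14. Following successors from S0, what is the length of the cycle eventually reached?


Trace from S0 until a state repeats:
  S0 -> S15 -> S11 -> S10 -> S11
S11 first seen at step 2, revisited at step 4.
Cycle length = 4 - 2 = 2

2


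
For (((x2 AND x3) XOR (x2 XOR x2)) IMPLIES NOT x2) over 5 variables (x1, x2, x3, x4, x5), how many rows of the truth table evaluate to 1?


Formula: (((x2 AND x3) XOR (x2 XOR x2)) IMPLIES NOT x2) over 5 vars (32 rows)
Evaluate each row (x1, x2, x3, x4, x5 as bits, MSB first):
  row 0 [00000]: (((0 AND 0) XOR (0 XOR 0)) IMPLIES NOT 0) -> 1
  row 1 [00001]: (((0 AND 0) XOR (0 XOR 0)) IMPLIES NOT 0) -> 1
  row 2 [00010]: (((0 AND 0) XOR (0 XOR 0)) IMPLIES NOT 0) -> 1
  row 3 [00011]: (((0 AND 0) XOR (0 XOR 0)) IMPLIES NOT 0) -> 1
  row 4 [00100]: (((0 AND 1) XOR (0 XOR 0)) IMPLIES NOT 0) -> 1
  row 5 [00101]: (((0 AND 1) XOR (0 XOR 0)) IMPLIES NOT 0) -> 1
  row 6 [00110]: (((0 AND 1) XOR (0 XOR 0)) IMPLIES NOT 0) -> 1
  row 7 [00111]: (((0 AND 1) XOR (0 XOR 0)) IMPLIES NOT 0) -> 1
  row 8 [01000]: (((1 AND 0) XOR (1 XOR 1)) IMPLIES NOT 1) -> 1
  row 9 [01001]: (((1 AND 0) XOR (1 XOR 1)) IMPLIES NOT 1) -> 1
  row 10 [01010]: (((1 AND 0) XOR (1 XOR 1)) IMPLIES NOT 1) -> 1
  row 11 [01011]: (((1 AND 0) XOR (1 XOR 1)) IMPLIES NOT 1) -> 1
  row 12 [01100]: (((1 AND 1) XOR (1 XOR 1)) IMPLIES NOT 1) -> 0
  row 13 [01101]: (((1 AND 1) XOR (1 XOR 1)) IMPLIES NOT 1) -> 0
  row 14 [01110]: (((1 AND 1) XOR (1 XOR 1)) IMPLIES NOT 1) -> 0
  row 15 [01111]: (((1 AND 1) XOR (1 XOR 1)) IMPLIES NOT 1) -> 0
  row 16 [10000]: (((0 AND 0) XOR (0 XOR 0)) IMPLIES NOT 0) -> 1
  row 17 [10001]: (((0 AND 0) XOR (0 XOR 0)) IMPLIES NOT 0) -> 1
  row 18 [10010]: (((0 AND 0) XOR (0 XOR 0)) IMPLIES NOT 0) -> 1
  row 19 [10011]: (((0 AND 0) XOR (0 XOR 0)) IMPLIES NOT 0) -> 1
  row 20 [10100]: (((0 AND 1) XOR (0 XOR 0)) IMPLIES NOT 0) -> 1
  row 21 [10101]: (((0 AND 1) XOR (0 XOR 0)) IMPLIES NOT 0) -> 1
  row 22 [10110]: (((0 AND 1) XOR (0 XOR 0)) IMPLIES NOT 0) -> 1
  row 23 [10111]: (((0 AND 1) XOR (0 XOR 0)) IMPLIES NOT 0) -> 1
  row 24 [11000]: (((1 AND 0) XOR (1 XOR 1)) IMPLIES NOT 1) -> 1
  row 25 [11001]: (((1 AND 0) XOR (1 XOR 1)) IMPLIES NOT 1) -> 1
  row 26 [11010]: (((1 AND 0) XOR (1 XOR 1)) IMPLIES NOT 1) -> 1
  row 27 [11011]: (((1 AND 0) XOR (1 XOR 1)) IMPLIES NOT 1) -> 1
  row 28 [11100]: (((1 AND 1) XOR (1 XOR 1)) IMPLIES NOT 1) -> 0
  row 29 [11101]: (((1 AND 1) XOR (1 XOR 1)) IMPLIES NOT 1) -> 0
  row 30 [11110]: (((1 AND 1) XOR (1 XOR 1)) IMPLIES NOT 1) -> 0
  row 31 [11111]: (((1 AND 1) XOR (1 XOR 1)) IMPLIES NOT 1) -> 0
Full result column, 8 rows per line (x1,x2 fixed per line; x3,x4,x5 runs 000..111 left to right):
  rows 0-7 [x1,x2=00]: 11111111  (ones: 8)
  rows 8-15 [x1,x2=01]: 11110000  (ones: 4)
  rows 16-23 [x1,x2=10]: 11111111  (ones: 8)
  rows 24-31 [x1,x2=11]: 11110000  (ones: 4)
Count of 1-rows = 8+4+8+4 = 24

24
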